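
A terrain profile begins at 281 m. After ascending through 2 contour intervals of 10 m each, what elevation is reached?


elevation = 281 + 2 * 10 = 301 m

301 m


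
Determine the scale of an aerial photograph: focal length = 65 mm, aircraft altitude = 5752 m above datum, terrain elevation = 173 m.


scale = f / (H - h) = 65 mm / 5579 m = 65 / 5579000 = 1:85831

1:85831


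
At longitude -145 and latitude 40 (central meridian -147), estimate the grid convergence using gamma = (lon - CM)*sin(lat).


gamma = (-145 - -147) * sin(40) = 2 * 0.642788 = 1.286 degrees

1.286 degrees


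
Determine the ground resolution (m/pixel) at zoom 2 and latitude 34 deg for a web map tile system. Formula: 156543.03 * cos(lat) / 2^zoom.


res = 156543.03 * cos(34) / 2^2 = 156543.03 * 0.82903757 / 4 = 32445.01 m/pixel

32445.01 m/pixel


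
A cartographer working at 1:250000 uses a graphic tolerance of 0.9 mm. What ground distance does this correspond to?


ground = 0.9 mm * 250000 / 1000 = 225.0 m

225.0 m


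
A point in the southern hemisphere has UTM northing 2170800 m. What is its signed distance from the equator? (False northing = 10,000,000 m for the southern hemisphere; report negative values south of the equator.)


For southern: actual = 2170800 - 10000000 = -7829200 m

-7829200 m


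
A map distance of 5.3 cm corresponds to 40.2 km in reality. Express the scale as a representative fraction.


ground = 40.2 km = 4020000 cm; RF denominator = ground / map = 4020000 / 5.3 ≈ 758491; RF = 1:758491

1:758491


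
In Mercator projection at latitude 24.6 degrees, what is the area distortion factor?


area_distortion = 1/cos^2(24.6) = 1.21

1.21


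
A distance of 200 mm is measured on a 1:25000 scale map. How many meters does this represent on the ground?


ground = 200 mm * 25000 / 1000 = 5000.0 m

5000.0 m


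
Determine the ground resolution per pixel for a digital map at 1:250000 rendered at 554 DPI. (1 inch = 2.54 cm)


pixel_cm = 2.54 / 554 ≈ 0.004585 cm
ground = pixel_cm * 250000 / 100 = 2.54 * 250000 / (554 * 100) = 635000 / 55400 ≈ 11.46 m

11.46 m


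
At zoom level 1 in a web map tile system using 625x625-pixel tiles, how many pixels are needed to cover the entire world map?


tiles per axis = 2^1 = 2
total tiles = 2^2 = 4
pixels per axis = 2 * 625 = 1250
total pixels = 1250^2 = 1562500

1562500 pixels


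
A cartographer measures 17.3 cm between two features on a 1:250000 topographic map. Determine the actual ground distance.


ground = 17.3 cm * 250000 / 100 = 43250.0 m = 43.25 km

43.25 km


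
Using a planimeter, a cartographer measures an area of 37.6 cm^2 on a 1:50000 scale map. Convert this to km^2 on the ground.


ground_area = 37.6 * (50000/100)^2 = 9400000.0 m^2 = 9.4 km^2

9.4 km^2


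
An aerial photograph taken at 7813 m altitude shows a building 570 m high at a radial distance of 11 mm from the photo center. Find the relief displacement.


d = h * r / H = 570 * 11 / 7813 = 0.8 mm

0.8 mm


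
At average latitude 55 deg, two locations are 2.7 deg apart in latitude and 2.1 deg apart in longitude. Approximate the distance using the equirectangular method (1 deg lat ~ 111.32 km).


dlat_km = 2.7 * 111.32 = 300.564
dlon_km = 2.1 * 111.32 * cos(55) ≈ 134.086
dist = sqrt(300.564^2 + 134.086^2) ≈ 329.1 km

329.1 km


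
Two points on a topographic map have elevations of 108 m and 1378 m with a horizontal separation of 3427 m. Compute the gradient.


gradient = (1378 - 108) / 3427 = 1270 / 3427 = 0.3706

0.3706


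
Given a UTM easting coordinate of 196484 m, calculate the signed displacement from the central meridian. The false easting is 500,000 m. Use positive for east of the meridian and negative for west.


displacement = 196484 - 500000 = -303516 m

-303516 m


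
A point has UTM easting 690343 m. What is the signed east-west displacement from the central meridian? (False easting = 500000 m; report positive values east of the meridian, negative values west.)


displacement = 690343 - 500000 = 190343 m

190343 m


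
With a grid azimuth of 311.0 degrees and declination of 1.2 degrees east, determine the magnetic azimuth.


magnetic azimuth = grid azimuth - declination (east +ve)
mag_az = 311.0 - 1.2 = 309.8 degrees

309.8 degrees


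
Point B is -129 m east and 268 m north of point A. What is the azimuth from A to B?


az = atan2(-129, 268) = -25.7 deg
adjusted to 0-360: 334.3 degrees

334.3 degrees


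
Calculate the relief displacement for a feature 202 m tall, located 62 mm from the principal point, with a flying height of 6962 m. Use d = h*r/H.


d = h * r / H = 202 * 62 / 6962 = 1.8 mm

1.8 mm


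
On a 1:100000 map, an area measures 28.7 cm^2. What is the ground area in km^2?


ground_area = 28.7 * (100000/100)^2 = 28700000.0 m^2 = 28.7 km^2

28.7 km^2


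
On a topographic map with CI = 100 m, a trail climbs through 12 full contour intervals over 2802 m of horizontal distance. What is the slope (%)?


elevation change = 12 * 100 = 1200 m
slope = 1200 / 2802 * 100 = 42.8%

42.8%


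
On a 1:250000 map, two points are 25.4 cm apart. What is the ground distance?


ground = 25.4 cm * 250000 / 100 = 63500.0 m = 63.5 km

63.5 km


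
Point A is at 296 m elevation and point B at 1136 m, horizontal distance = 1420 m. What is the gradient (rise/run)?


gradient = (1136 - 296) / 1420 = 840 / 1420 = 0.5915

0.5915


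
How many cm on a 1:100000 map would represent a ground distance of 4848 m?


map_cm = 4848 * 100 / 100000 = 4.848 cm ≈ 4.85 cm

4.85 cm


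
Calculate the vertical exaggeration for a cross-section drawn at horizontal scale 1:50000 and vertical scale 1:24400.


VE = horizontal_scale / vertical_scale = 50000 / 24400 ≈ 2.0

2.0x


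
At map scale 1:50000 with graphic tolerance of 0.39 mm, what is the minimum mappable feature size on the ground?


ground = 0.39 mm * 50000 / 1000 = 19.5 m

19.5 m


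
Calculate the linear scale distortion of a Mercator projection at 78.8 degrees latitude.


SF = 1 / cos(78.8) = 1 / 0.194234 = 5.148

5.148


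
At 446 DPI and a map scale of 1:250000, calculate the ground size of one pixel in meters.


pixel_cm = 2.54 / 446 ≈ 0.005695 cm
ground = pixel_cm * 250000 / 100 = 2.54 * 250000 / (446 * 100) = 635000 / 44600 ≈ 14.24 m

14.24 m


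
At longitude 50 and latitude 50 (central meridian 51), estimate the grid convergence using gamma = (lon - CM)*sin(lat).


gamma = (50 - 51) * sin(50) = -1 * 0.766044 = -0.766 degrees

-0.766 degrees


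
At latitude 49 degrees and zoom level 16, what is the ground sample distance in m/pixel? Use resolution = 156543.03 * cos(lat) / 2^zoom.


res = 156543.03 * cos(49) / 2^16 = 156543.03 * 0.65605903 / 65536 = 1.57 m/pixel

1.57 m/pixel


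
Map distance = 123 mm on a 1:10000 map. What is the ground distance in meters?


ground = 123 mm * 10000 / 1000 = 1230.0 m

1230.0 m


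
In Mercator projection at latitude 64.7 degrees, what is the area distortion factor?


area_distortion = 1/cos^2(64.7) = 5.475

5.475


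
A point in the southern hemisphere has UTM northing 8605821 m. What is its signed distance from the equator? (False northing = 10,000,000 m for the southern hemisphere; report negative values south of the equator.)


For southern: actual = 8605821 - 10000000 = -1394179 m

-1394179 m


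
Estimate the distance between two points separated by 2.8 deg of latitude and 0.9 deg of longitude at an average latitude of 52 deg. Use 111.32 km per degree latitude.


dlat_km = 2.8 * 111.32 = 311.696
dlon_km = 0.9 * 111.32 * cos(52) ≈ 61.682
dist = sqrt(311.696^2 + 61.682^2) ≈ 317.7 km

317.7 km


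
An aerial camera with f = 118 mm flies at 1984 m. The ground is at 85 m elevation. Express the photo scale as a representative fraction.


scale = f / (H - h) = 118 mm / 1899 m = 118 / 1899000 = 1:16093

1:16093


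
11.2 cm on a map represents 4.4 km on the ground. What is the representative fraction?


ground = 4.4 km = 440000 cm; RF denominator = ground / map = 440000 / 11.2 ≈ 39286; RF = 1:39286

1:39286


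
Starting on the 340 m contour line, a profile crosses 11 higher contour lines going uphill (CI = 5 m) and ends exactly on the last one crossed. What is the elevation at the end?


elevation = 340 + 11 * 5 = 395 m

395 m


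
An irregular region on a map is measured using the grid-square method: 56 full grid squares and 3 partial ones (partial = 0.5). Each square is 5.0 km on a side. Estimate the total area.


effective squares = 56 + 3 * 0.5 = 57.5
area = 57.5 * 25.0 = 1437.5 km^2

1437.5 km^2


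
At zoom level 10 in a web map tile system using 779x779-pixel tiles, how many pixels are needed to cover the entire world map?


tiles per axis = 2^10 = 1024
total tiles = 1024^2 = 1048576
pixels per axis = 1024 * 779 = 797696
total pixels = 797696^2 = 636318908416

636318908416 pixels


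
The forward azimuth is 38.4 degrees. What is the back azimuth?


back azimuth = (38.4 + 180) mod 360 = 218.4 degrees

218.4 degrees


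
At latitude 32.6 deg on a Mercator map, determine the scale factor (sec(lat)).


SF = 1 / cos(32.6) = 1 / 0.842452 = 1.187

1.187


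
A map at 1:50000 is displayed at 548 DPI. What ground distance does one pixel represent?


pixel_cm = 2.54 / 548 ≈ 0.004635 cm
ground = pixel_cm * 50000 / 100 = 2.54 * 50000 / (548 * 100) = 127000 / 54800 ≈ 2.32 m

2.32 m


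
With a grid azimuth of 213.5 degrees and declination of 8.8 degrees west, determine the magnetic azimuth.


magnetic azimuth = grid azimuth - declination (east +ve)
mag_az = 213.5 - -8.8 = 222.3 degrees

222.3 degrees


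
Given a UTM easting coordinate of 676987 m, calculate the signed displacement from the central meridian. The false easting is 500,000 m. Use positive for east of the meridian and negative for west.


displacement = 676987 - 500000 = 176987 m

176987 m


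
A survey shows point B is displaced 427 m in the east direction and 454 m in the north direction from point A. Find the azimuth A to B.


az = atan2(427, 454) = 43.2 deg
adjusted to 0-360: 43.2 degrees

43.2 degrees


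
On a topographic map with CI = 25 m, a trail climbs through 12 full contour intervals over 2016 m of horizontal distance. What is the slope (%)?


elevation change = 12 * 25 = 300 m
slope = 300 / 2016 * 100 = 14.9%

14.9%


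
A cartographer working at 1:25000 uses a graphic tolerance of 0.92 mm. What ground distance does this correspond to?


ground = 0.92 mm * 25000 / 1000 = 23.0 m

23.0 m


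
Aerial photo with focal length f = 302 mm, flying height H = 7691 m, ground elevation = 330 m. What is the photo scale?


scale = f / (H - h) = 302 mm / 7361 m = 302 / 7361000 = 1:24374

1:24374


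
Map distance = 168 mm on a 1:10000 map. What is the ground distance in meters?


ground = 168 mm * 10000 / 1000 = 1680.0 m

1680.0 m


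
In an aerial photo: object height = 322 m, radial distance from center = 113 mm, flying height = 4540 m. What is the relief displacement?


d = h * r / H = 322 * 113 / 4540 = 8.01 mm

8.01 mm


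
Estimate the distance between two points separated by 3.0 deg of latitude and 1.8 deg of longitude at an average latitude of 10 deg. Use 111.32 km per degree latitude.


dlat_km = 3.0 * 111.32 = 333.96
dlon_km = 1.8 * 111.32 * cos(10) ≈ 197.332
dist = sqrt(333.96^2 + 197.332^2) ≈ 387.9 km

387.9 km


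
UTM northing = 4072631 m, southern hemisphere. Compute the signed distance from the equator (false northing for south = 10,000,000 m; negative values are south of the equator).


For southern: actual = 4072631 - 10000000 = -5927369 m

-5927369 m


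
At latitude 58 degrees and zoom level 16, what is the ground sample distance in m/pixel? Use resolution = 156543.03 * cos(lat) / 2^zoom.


res = 156543.03 * cos(58) / 2^16 = 156543.03 * 0.52991926 / 65536 = 1.27 m/pixel

1.27 m/pixel


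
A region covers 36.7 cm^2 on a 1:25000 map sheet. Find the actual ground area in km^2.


ground_area = 36.7 * (25000/100)^2 = 2293750.0 m^2 = 2.29375 km^2 ≈ 2.294 km^2

2.294 km^2


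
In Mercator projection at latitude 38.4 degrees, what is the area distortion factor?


area_distortion = 1/cos^2(38.4) = 1.628

1.628


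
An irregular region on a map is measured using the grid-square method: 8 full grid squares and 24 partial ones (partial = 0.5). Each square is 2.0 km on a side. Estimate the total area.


effective squares = 8 + 24 * 0.5 = 20.0
area = 20.0 * 4.0 = 80.0 km^2

80.0 km^2


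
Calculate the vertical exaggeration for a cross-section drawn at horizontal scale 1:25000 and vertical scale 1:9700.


VE = horizontal_scale / vertical_scale = 25000 / 9700 ≈ 2.6

2.6x


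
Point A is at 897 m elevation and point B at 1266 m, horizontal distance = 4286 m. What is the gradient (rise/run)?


gradient = (1266 - 897) / 4286 = 369 / 4286 = 0.0861

0.0861


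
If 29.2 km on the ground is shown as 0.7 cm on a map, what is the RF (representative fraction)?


ground = 29.2 km = 2920000 cm; RF denominator = ground / map = 2920000 / 0.7 ≈ 4171429; RF = 1:4171429

1:4171429


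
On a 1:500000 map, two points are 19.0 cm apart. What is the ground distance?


ground = 19.0 cm * 500000 / 100 = 95000.0 m = 95.0 km

95.0 km


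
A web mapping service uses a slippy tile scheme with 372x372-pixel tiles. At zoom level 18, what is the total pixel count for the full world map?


tiles per axis = 2^18 = 262144
total tiles = 262144^2 = 68719476736
pixels per axis = 262144 * 372 = 97517568
total pixels = 97517568^2 = 9509676068634624

9509676068634624 pixels


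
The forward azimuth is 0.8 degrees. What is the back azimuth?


back azimuth = (0.8 + 180) mod 360 = 180.8 degrees

180.8 degrees


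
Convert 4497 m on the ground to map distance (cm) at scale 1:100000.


map_cm = 4497 * 100 / 100000 = 4.497 cm ≈ 4.5 cm

4.5 cm


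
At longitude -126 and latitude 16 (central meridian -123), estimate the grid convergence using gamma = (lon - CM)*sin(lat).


gamma = (-126 - -123) * sin(16) = -3 * 0.275637 = -0.827 degrees

-0.827 degrees


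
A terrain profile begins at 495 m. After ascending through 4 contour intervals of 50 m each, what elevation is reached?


elevation = 495 + 4 * 50 = 695 m

695 m


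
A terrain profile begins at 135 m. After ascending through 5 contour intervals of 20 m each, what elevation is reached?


elevation = 135 + 5 * 20 = 235 m

235 m


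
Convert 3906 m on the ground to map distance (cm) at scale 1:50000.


map_cm = 3906 * 100 / 50000 = 7.812 cm ≈ 7.81 cm

7.81 cm


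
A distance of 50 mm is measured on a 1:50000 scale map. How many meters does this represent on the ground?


ground = 50 mm * 50000 / 1000 = 2500.0 m

2500.0 m


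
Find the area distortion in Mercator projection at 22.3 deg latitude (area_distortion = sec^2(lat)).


area_distortion = 1/cos^2(22.3) = 1.168

1.168


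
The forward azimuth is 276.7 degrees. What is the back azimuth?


back azimuth = (276.7 + 180) mod 360 = 96.7 degrees

96.7 degrees


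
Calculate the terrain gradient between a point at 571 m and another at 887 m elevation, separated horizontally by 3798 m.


gradient = (887 - 571) / 3798 = 316 / 3798 = 0.0832

0.0832


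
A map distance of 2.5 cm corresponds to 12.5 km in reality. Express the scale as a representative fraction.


ground = 12.5 km = 1250000 cm; RF denominator = ground / map = 1250000 / 2.5 = 500000; RF = 1:500000

1:500000


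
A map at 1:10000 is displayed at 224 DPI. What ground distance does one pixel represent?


pixel_cm = 2.54 / 224 ≈ 0.011339 cm
ground = pixel_cm * 10000 / 100 = 2.54 * 10000 / (224 * 100) = 25400 / 22400 ≈ 1.13 m

1.13 m


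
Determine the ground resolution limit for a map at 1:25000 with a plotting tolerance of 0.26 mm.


ground = 0.26 mm * 25000 / 1000 = 6.5 m

6.5 m


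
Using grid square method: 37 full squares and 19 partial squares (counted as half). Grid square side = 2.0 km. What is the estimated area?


effective squares = 37 + 19 * 0.5 = 46.5
area = 46.5 * 4.0 = 186.0 km^2

186.0 km^2


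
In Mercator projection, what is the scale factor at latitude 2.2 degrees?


SF = 1 / cos(2.2) = 1 / 0.999263 = 1.001

1.001


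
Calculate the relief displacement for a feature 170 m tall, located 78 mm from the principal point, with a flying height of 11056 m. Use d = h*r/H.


d = h * r / H = 170 * 78 / 11056 = 1.2 mm

1.2 mm


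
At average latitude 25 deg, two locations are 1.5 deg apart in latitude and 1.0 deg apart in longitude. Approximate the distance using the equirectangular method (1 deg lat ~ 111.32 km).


dlat_km = 1.5 * 111.32 = 166.98
dlon_km = 1.0 * 111.32 * cos(25) ≈ 100.89
dist = sqrt(166.98^2 + 100.89^2) ≈ 195.1 km

195.1 km


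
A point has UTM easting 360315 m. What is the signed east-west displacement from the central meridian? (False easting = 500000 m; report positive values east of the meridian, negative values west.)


displacement = 360315 - 500000 = -139685 m

-139685 m


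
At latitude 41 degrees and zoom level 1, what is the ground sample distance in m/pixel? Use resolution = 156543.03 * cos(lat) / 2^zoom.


res = 156543.03 * cos(41) / 2^1 = 156543.03 * 0.75470958 / 2 = 59072.26 m/pixel

59072.26 m/pixel


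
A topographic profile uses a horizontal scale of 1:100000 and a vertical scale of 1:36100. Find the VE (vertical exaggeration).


VE = horizontal_scale / vertical_scale = 100000 / 36100 ≈ 2.8

2.8x


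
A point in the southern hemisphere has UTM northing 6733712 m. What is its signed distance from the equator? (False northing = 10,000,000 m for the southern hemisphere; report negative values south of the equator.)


For southern: actual = 6733712 - 10000000 = -3266288 m

-3266288 m


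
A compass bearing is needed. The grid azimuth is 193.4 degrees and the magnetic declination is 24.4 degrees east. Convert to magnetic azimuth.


magnetic azimuth = grid azimuth - declination (east +ve)
mag_az = 193.4 - 24.4 = 169.0 degrees

169.0 degrees


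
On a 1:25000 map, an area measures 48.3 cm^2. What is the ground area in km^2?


ground_area = 48.3 * (25000/100)^2 = 3018750.0 m^2 = 3.01875 km^2 ≈ 3.019 km^2

3.019 km^2


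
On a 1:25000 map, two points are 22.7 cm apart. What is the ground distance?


ground = 22.7 cm * 25000 / 100 = 5675.0 m = 5.675 km

5.675 km


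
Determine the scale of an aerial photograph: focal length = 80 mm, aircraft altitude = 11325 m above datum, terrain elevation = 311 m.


scale = f / (H - h) = 80 mm / 11014 m = 80 / 11014000 = 1:137675

1:137675


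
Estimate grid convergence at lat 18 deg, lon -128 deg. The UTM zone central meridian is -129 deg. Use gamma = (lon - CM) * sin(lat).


gamma = (-128 - -129) * sin(18) = 1 * 0.309017 = 0.309 degrees

0.309 degrees


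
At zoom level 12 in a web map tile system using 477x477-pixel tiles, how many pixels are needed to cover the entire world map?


tiles per axis = 2^12 = 4096
total tiles = 4096^2 = 16777216
pixels per axis = 4096 * 477 = 1953792
total pixels = 1953792^2 = 3817303179264

3817303179264 pixels


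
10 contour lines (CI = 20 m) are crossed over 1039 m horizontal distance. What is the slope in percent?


elevation change = 10 * 20 = 200 m
slope = 200 / 1039 * 100 = 19.2%

19.2%


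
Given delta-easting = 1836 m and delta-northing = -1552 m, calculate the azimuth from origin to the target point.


az = atan2(1836, -1552) = 130.2 deg
adjusted to 0-360: 130.2 degrees

130.2 degrees


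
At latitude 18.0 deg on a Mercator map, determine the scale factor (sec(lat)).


SF = 1 / cos(18.0) = 1 / 0.951057 = 1.051

1.051


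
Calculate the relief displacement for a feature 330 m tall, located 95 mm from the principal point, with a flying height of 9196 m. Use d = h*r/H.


d = h * r / H = 330 * 95 / 9196 = 3.41 mm

3.41 mm


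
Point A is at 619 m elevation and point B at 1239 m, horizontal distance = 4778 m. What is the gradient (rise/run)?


gradient = (1239 - 619) / 4778 = 620 / 4778 = 0.1298

0.1298


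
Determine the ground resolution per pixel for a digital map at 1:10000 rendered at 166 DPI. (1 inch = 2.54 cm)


pixel_cm = 2.54 / 166 ≈ 0.015301 cm
ground = pixel_cm * 10000 / 100 = 2.54 * 10000 / (166 * 100) = 25400 / 16600 ≈ 1.53 m

1.53 m


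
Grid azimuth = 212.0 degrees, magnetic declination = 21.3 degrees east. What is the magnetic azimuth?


magnetic azimuth = grid azimuth - declination (east +ve)
mag_az = 212.0 - 21.3 = 190.7 degrees

190.7 degrees


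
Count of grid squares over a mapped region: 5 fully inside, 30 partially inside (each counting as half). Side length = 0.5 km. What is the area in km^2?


effective squares = 5 + 30 * 0.5 = 20.0
area = 20.0 * 0.25 = 5.0 km^2

5.0 km^2


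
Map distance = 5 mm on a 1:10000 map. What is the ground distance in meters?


ground = 5 mm * 10000 / 1000 = 50.0 m

50.0 m


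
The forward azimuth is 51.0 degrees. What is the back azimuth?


back azimuth = (51.0 + 180) mod 360 = 231.0 degrees

231.0 degrees


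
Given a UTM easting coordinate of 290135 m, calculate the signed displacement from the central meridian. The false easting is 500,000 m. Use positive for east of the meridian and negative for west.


displacement = 290135 - 500000 = -209865 m

-209865 m


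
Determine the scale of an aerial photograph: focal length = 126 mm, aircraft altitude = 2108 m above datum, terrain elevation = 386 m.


scale = f / (H - h) = 126 mm / 1722 m = 126 / 1722000 = 1:13667

1:13667


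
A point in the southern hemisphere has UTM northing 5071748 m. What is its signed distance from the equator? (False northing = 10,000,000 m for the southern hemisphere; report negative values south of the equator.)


For southern: actual = 5071748 - 10000000 = -4928252 m

-4928252 m


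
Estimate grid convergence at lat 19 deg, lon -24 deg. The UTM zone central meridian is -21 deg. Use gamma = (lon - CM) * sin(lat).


gamma = (-24 - -21) * sin(19) = -3 * 0.325568 = -0.977 degrees

-0.977 degrees


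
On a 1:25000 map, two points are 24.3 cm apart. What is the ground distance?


ground = 24.3 cm * 25000 / 100 = 6075.0 m = 6.075 km

6.075 km


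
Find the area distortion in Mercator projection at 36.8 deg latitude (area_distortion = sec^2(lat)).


area_distortion = 1/cos^2(36.8) = 1.56

1.56


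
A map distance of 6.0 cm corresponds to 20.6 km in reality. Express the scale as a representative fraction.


ground = 20.6 km = 2060000 cm; RF denominator = ground / map = 2060000 / 6.0 ≈ 343333; RF = 1:343333

1:343333


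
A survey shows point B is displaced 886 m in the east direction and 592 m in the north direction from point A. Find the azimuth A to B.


az = atan2(886, 592) = 56.3 deg
adjusted to 0-360: 56.3 degrees

56.3 degrees


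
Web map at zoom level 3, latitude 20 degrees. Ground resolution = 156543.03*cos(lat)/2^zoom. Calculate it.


res = 156543.03 * cos(20) / 2^3 = 156543.03 * 0.93969262 / 8 = 18387.79 m/pixel

18387.79 m/pixel


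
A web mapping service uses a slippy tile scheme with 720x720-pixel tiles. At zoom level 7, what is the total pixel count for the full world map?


tiles per axis = 2^7 = 128
total tiles = 128^2 = 16384
pixels per axis = 128 * 720 = 92160
total pixels = 92160^2 = 8493465600

8493465600 pixels


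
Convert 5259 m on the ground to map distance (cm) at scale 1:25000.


map_cm = 5259 * 100 / 25000 = 21.036 cm ≈ 21.04 cm

21.04 cm


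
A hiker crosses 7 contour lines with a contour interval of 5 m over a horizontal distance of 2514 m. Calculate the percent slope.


elevation change = 7 * 5 = 35 m
slope = 35 / 2514 * 100 = 1.4%

1.4%


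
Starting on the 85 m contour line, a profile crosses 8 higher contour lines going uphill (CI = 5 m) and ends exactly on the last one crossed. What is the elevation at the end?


elevation = 85 + 8 * 5 = 125 m

125 m


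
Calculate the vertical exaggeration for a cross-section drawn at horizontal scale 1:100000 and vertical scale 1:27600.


VE = horizontal_scale / vertical_scale = 100000 / 27600 ≈ 3.6

3.6x


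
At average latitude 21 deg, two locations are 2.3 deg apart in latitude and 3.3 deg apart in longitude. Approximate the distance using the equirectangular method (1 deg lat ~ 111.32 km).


dlat_km = 2.3 * 111.32 = 256.036
dlon_km = 3.3 * 111.32 * cos(21) ≈ 342.956
dist = sqrt(256.036^2 + 342.956^2) ≈ 428.0 km

428.0 km


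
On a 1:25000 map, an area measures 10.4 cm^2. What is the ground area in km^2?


ground_area = 10.4 * (25000/100)^2 = 650000.0 m^2 = 0.65 km^2

0.65 km^2


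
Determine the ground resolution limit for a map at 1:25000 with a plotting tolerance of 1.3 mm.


ground = 1.3 mm * 25000 / 1000 = 32.5 m

32.5 m


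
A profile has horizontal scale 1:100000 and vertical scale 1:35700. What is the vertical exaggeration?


VE = horizontal_scale / vertical_scale = 100000 / 35700 ≈ 2.8

2.8x


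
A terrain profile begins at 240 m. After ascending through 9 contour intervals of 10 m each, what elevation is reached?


elevation = 240 + 9 * 10 = 330 m

330 m


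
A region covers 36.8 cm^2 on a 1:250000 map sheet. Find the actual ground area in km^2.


ground_area = 36.8 * (250000/100)^2 = 230000000.0 m^2 = 230.0 km^2

230.0 km^2


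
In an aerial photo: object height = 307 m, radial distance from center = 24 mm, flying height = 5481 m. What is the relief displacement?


d = h * r / H = 307 * 24 / 5481 = 1.34 mm

1.34 mm


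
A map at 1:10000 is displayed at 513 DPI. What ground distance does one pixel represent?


pixel_cm = 2.54 / 513 ≈ 0.004951 cm
ground = pixel_cm * 10000 / 100 = 2.54 * 10000 / (513 * 100) = 25400 / 51300 ≈ 0.5 m

0.5 m


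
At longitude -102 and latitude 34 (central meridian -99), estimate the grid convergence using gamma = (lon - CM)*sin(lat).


gamma = (-102 - -99) * sin(34) = -3 * 0.559193 = -1.678 degrees

-1.678 degrees


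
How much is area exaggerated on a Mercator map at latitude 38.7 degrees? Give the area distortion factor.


area_distortion = 1/cos^2(38.7) = 1.642

1.642


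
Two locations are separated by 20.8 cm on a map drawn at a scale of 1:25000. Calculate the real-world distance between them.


ground = 20.8 cm * 25000 / 100 = 5200.0 m = 5.2 km

5.2 km


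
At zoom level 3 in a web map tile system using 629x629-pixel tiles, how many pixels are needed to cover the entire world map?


tiles per axis = 2^3 = 8
total tiles = 8^2 = 64
pixels per axis = 8 * 629 = 5032
total pixels = 5032^2 = 25321024

25321024 pixels


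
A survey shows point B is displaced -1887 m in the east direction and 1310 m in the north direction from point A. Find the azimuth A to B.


az = atan2(-1887, 1310) = -55.2 deg
adjusted to 0-360: 304.8 degrees

304.8 degrees


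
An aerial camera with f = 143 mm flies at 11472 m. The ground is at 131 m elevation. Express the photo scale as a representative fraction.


scale = f / (H - h) = 143 mm / 11341 m = 143 / 11341000 = 1:79308

1:79308


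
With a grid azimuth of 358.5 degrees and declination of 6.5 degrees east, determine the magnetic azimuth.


magnetic azimuth = grid azimuth - declination (east +ve)
mag_az = 358.5 - 6.5 = 352.0 degrees

352.0 degrees


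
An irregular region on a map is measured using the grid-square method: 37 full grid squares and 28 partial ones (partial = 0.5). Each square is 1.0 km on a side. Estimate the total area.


effective squares = 37 + 28 * 0.5 = 51.0
area = 51.0 * 1.0 = 51.0 km^2

51.0 km^2


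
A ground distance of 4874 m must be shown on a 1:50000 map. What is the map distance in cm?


map_cm = 4874 * 100 / 50000 = 9.748 cm ≈ 9.75 cm

9.75 cm


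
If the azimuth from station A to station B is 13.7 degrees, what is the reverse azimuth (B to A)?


back azimuth = (13.7 + 180) mod 360 = 193.7 degrees

193.7 degrees


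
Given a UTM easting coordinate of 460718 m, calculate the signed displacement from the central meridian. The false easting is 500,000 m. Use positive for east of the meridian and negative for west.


displacement = 460718 - 500000 = -39282 m

-39282 m


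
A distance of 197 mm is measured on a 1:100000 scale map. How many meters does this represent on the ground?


ground = 197 mm * 100000 / 1000 = 19700.0 m

19700.0 m


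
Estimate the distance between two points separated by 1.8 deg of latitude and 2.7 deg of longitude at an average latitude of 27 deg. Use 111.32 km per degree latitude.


dlat_km = 1.8 * 111.32 = 200.376
dlon_km = 2.7 * 111.32 * cos(27) ≈ 267.804
dist = sqrt(200.376^2 + 267.804^2) ≈ 334.5 km

334.5 km


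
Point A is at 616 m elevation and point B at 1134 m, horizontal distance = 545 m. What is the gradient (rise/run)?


gradient = (1134 - 616) / 545 = 518 / 545 = 0.9505

0.9505


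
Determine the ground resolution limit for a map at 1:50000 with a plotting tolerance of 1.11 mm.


ground = 1.11 mm * 50000 / 1000 = 55.5 m

55.5 m


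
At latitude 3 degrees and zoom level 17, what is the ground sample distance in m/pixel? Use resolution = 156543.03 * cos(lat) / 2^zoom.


res = 156543.03 * cos(3) / 2^17 = 156543.03 * 0.99862953 / 131072 = 1.19 m/pixel

1.19 m/pixel


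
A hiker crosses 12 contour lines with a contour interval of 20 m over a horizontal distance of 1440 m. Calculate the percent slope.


elevation change = 12 * 20 = 240 m
slope = 240 / 1440 * 100 = 16.7%

16.7%


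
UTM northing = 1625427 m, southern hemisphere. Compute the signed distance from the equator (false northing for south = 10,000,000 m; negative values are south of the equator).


For southern: actual = 1625427 - 10000000 = -8374573 m

-8374573 m


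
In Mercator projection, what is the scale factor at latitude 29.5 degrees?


SF = 1 / cos(29.5) = 1 / 0.870356 = 1.149

1.149


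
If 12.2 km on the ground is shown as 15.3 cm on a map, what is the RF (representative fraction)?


ground = 12.2 km = 1220000 cm; RF denominator = ground / map = 1220000 / 15.3 ≈ 79739; RF = 1:79739

1:79739


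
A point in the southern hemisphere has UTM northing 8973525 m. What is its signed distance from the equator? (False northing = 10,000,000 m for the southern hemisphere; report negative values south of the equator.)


For southern: actual = 8973525 - 10000000 = -1026475 m

-1026475 m


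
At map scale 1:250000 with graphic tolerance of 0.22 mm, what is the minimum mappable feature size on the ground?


ground = 0.22 mm * 250000 / 1000 = 55.0 m

55.0 m


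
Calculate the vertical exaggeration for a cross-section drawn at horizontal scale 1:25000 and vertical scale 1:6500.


VE = horizontal_scale / vertical_scale = 25000 / 6500 ≈ 3.8

3.8x


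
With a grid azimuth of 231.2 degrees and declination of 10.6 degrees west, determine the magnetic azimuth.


magnetic azimuth = grid azimuth - declination (east +ve)
mag_az = 231.2 - -10.6 = 241.8 degrees

241.8 degrees


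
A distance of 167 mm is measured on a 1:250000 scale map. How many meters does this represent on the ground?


ground = 167 mm * 250000 / 1000 = 41750.0 m

41750.0 m


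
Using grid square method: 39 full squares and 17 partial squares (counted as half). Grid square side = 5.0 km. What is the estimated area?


effective squares = 39 + 17 * 0.5 = 47.5
area = 47.5 * 25.0 = 1187.5 km^2

1187.5 km^2


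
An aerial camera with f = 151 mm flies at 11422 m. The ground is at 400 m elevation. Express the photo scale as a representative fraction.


scale = f / (H - h) = 151 mm / 11022 m = 151 / 11022000 = 1:72993

1:72993


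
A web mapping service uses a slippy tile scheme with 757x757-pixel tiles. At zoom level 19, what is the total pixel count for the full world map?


tiles per axis = 2^19 = 524288
total tiles = 524288^2 = 274877906944
pixels per axis = 524288 * 757 = 396886016
total pixels = 396886016^2 = 157518509696352256

157518509696352256 pixels


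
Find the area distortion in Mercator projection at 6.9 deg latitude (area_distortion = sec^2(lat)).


area_distortion = 1/cos^2(6.9) = 1.015

1.015


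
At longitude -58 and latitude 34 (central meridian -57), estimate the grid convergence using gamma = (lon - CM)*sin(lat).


gamma = (-58 - -57) * sin(34) = -1 * 0.559193 = -0.559 degrees

-0.559 degrees


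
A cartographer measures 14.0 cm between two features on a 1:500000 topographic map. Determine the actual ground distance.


ground = 14.0 cm * 500000 / 100 = 70000.0 m = 70.0 km

70.0 km


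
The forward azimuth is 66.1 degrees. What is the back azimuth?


back azimuth = (66.1 + 180) mod 360 = 246.1 degrees

246.1 degrees


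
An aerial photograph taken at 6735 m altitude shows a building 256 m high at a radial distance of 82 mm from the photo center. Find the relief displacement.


d = h * r / H = 256 * 82 / 6735 = 3.12 mm

3.12 mm


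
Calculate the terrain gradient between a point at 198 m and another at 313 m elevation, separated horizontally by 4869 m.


gradient = (313 - 198) / 4869 = 115 / 4869 = 0.0236

0.0236


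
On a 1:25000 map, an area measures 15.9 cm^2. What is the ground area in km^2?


ground_area = 15.9 * (25000/100)^2 = 993750.0 m^2 = 0.99375 km^2 ≈ 0.994 km^2

0.994 km^2


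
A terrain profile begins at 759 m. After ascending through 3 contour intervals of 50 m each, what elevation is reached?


elevation = 759 + 3 * 50 = 909 m

909 m


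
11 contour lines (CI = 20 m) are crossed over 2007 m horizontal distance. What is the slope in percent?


elevation change = 11 * 20 = 220 m
slope = 220 / 2007 * 100 = 11.0%

11.0%


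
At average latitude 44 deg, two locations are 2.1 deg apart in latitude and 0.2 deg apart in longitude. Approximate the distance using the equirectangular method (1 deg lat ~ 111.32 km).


dlat_km = 2.1 * 111.32 = 233.772
dlon_km = 0.2 * 111.32 * cos(44) ≈ 16.015
dist = sqrt(233.772^2 + 16.015^2) ≈ 234.3 km

234.3 km


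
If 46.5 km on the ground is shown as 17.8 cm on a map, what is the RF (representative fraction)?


ground = 46.5 km = 4650000 cm; RF denominator = ground / map = 4650000 / 17.8 ≈ 261236; RF = 1:261236

1:261236


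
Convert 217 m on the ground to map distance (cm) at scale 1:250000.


map_cm = 217 * 100 / 250000 = 0.0868 cm ≈ 0.09 cm

0.09 cm


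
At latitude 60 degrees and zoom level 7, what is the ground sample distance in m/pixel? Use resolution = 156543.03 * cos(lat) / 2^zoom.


res = 156543.03 * cos(60) / 2^7 = 156543.03 * 0.5 / 128 = 611.5 m/pixel

611.5 m/pixel


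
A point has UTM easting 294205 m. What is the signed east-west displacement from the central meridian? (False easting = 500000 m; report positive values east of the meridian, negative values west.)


displacement = 294205 - 500000 = -205795 m

-205795 m


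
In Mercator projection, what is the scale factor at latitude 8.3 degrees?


SF = 1 / cos(8.3) = 1 / 0.989526 = 1.011

1.011


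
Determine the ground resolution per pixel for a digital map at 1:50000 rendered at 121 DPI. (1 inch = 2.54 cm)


pixel_cm = 2.54 / 121 ≈ 0.020992 cm
ground = pixel_cm * 50000 / 100 = 2.54 * 50000 / (121 * 100) = 127000 / 12100 ≈ 10.5 m

10.5 m


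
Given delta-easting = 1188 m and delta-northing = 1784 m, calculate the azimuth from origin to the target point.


az = atan2(1188, 1784) = 33.7 deg
adjusted to 0-360: 33.7 degrees

33.7 degrees


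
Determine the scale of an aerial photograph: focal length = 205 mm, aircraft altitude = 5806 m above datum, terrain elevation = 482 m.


scale = f / (H - h) = 205 mm / 5324 m = 205 / 5324000 = 1:25971

1:25971


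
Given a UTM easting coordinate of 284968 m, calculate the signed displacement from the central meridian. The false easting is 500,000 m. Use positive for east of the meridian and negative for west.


displacement = 284968 - 500000 = -215032 m

-215032 m


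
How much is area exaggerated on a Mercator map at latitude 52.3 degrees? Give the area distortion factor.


area_distortion = 1/cos^2(52.3) = 2.674

2.674


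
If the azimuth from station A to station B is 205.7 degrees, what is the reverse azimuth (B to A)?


back azimuth = (205.7 + 180) mod 360 = 25.7 degrees

25.7 degrees


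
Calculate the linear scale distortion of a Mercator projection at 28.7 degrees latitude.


SF = 1 / cos(28.7) = 1 / 0.877146 = 1.14

1.14


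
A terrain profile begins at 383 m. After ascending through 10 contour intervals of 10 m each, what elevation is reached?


elevation = 383 + 10 * 10 = 483 m

483 m


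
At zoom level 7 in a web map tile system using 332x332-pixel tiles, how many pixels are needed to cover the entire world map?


tiles per axis = 2^7 = 128
total tiles = 128^2 = 16384
pixels per axis = 128 * 332 = 42496
total pixels = 42496^2 = 1805910016

1805910016 pixels


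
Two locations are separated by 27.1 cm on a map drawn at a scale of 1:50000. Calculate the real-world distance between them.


ground = 27.1 cm * 50000 / 100 = 13550.0 m = 13.55 km

13.55 km


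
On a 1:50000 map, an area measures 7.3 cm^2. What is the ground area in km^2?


ground_area = 7.3 * (50000/100)^2 = 1825000.0 m^2 = 1.825 km^2

1.825 km^2


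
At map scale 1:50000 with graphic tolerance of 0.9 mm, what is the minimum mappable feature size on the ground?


ground = 0.9 mm * 50000 / 1000 = 45.0 m

45.0 m


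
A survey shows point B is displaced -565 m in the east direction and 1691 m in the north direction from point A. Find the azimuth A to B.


az = atan2(-565, 1691) = -18.5 deg
adjusted to 0-360: 341.5 degrees

341.5 degrees


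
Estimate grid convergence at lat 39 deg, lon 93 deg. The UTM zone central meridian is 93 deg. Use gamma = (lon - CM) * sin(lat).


gamma = (93 - 93) * sin(39) = 0 * 0.62932 = 0.0 degrees

0.0 degrees


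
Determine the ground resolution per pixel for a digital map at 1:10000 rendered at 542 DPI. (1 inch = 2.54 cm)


pixel_cm = 2.54 / 542 ≈ 0.004686 cm
ground = pixel_cm * 10000 / 100 = 2.54 * 10000 / (542 * 100) = 25400 / 54200 ≈ 0.47 m

0.47 m


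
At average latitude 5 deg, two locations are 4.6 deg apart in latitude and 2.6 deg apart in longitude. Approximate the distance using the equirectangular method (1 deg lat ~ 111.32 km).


dlat_km = 4.6 * 111.32 = 512.072
dlon_km = 2.6 * 111.32 * cos(5) ≈ 288.331
dist = sqrt(512.072^2 + 288.331^2) ≈ 587.7 km

587.7 km


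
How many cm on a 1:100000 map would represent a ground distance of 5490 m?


map_cm = 5490 * 100 / 100000 = 5.49 cm

5.49 cm


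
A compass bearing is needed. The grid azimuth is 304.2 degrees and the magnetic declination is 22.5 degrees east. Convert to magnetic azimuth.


magnetic azimuth = grid azimuth - declination (east +ve)
mag_az = 304.2 - 22.5 = 281.7 degrees

281.7 degrees


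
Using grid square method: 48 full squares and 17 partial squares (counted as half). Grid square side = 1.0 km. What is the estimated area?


effective squares = 48 + 17 * 0.5 = 56.5
area = 56.5 * 1.0 = 56.5 km^2

56.5 km^2


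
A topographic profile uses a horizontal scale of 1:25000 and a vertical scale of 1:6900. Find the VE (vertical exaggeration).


VE = horizontal_scale / vertical_scale = 25000 / 6900 ≈ 3.6

3.6x


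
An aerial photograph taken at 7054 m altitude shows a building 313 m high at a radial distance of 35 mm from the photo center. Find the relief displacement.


d = h * r / H = 313 * 35 / 7054 = 1.55 mm

1.55 mm
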